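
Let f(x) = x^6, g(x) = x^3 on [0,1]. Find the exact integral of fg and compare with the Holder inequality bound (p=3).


Step 1: Exact integral of f*g = integral(x^9, 0, 1) = 1/10
     = 0.1
Step 2: Holder bound with p=3, q=1.5:
  ||f||_p = (integral x^18 dx)^(1/3) = (1/19)^(1/3) = 0.374756
  ||g||_q = (integral x^4.5 dx)^(1/1.5) = (1/5.5)^(1/1.5) = 0.320941
Step 3: Holder bound = ||f||_p * ||g||_q = 0.374756 * 0.320941 = 0.120275
Verification: 0.1 <= 0.120275 (Holder holds)


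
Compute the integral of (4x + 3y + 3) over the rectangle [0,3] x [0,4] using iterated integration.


By Fubini, integrate in x first, then y.
Step 1: Fix y, integrate over x in [0,3]:
  integral(4x + 3y + 3, x=0..3)
  = 4*(3^2 - 0^2)/2 + (3y + 3)*(3 - 0)
  = 18 + (3y + 3)*3
  = 18 + 9y + 9
  = 27 + 9y
Step 2: Integrate over y in [0,4]:
  integral(27 + 9y, y=0..4)
  = 27*4 + 9*(4^2 - 0^2)/2
  = 108 + 72
  = 180


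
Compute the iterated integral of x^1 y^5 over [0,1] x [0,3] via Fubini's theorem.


By Fubini's theorem, the double integral factors as a product of single integrals:
Step 1: integral_0^1 x^1 dx = [x^2/2] from 0 to 1
     = 1^2/2 = 0.5
Step 2: integral_0^3 y^5 dy = [y^6/6] from 0 to 3
     = 3^6/6 = 121.5
Step 3: Double integral = 0.5 * 121.5 = 60.75


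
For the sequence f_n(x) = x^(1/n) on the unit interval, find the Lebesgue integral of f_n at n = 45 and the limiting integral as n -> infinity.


At n = 45: f_45(x) = x^(1/45).
Step 1: integral(x^(1/45), 0, 1) = [x^(1/45+1) / (1/45+1)] from 0 to 1
     = 1 / (1/45 + 1) = 1 / ((45+1)/45) = 45/(45+1)
     = 45/46 = 0.978261
Step 2: As n -> infinity, f_n(x) = x^(1/n) -> 1 for x in (0,1], and f_n is increasing in n.
By MCT, lim_n integral(f_n) = integral(lim_n f_n) = integral(1, 0, 1) = 1.
Step 3: Verify convergence: 45/46 = 0.978261 -> 1


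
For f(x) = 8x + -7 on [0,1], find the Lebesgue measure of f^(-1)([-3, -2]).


f^(-1)([-3, -2]) = {x : -3 <= 8x + -7 <= -2}
Solving: (-3 - -7)/8 <= x <= (-2 - -7)/8
= [0.5, 0.625]
Intersecting with [0,1]: [0.5, 0.625]
Measure = 0.625 - 0.5 = 0.125


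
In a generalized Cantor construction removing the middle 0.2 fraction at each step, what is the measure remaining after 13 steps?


Step 1: At each step, fraction remaining = 1 - 0.2 = 0.8
Step 2: After 13 steps, measure = (0.8)^13
Result = 0.054976


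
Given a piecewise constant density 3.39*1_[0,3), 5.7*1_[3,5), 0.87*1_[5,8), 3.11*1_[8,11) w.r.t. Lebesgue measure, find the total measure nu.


Integrate each piece of the Radon-Nikodym derivative:
Step 1: integral_0^3 3.39 dx = 3.39*(3-0) = 3.39*3 = 10.17
Step 2: integral_3^5 5.7 dx = 5.7*(5-3) = 5.7*2 = 11.4
Step 3: integral_5^8 0.87 dx = 0.87*(8-5) = 0.87*3 = 2.61
Step 4: integral_8^11 3.11 dx = 3.11*(11-8) = 3.11*3 = 9.33
Total: 10.17 + 11.4 + 2.61 + 9.33 = 33.51


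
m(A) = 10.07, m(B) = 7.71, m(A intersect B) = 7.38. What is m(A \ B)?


m(A \ B) = m(A) - m(A n B)
= 10.07 - 7.38
= 2.69


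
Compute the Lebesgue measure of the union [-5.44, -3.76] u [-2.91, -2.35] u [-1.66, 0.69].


For pairwise disjoint intervals, m(union) = sum of lengths.
= (-3.76 - -5.44) + (-2.35 - -2.91) + (0.69 - -1.66)
= 1.68 + 0.56 + 2.35
= 4.59


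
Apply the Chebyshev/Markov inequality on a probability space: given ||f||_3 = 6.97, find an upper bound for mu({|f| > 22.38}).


Chebyshev/Markov inequality: mu(|f| > eps) <= (||f||_p / eps)^p
Step 1: ||f||_3 / eps = 6.97 / 22.38 = 0.311439
Step 2: Raise to power p = 3:
  (0.311439)^3 = 0.030208
Step 3: Therefore mu(|f| > 22.38) <= 0.030208


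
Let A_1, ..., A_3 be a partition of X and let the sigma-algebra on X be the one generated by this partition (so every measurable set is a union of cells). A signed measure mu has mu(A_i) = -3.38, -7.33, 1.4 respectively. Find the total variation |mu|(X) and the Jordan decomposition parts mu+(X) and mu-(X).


Step 1: Every measurable set is a union of atoms (the cells / points), so a Hahn decomposition is
  obtained by grouping atoms by sign: P = union of atoms with mu > 0, N = union of the remaining atoms.
  Atoms in P (indices): 3;  atoms in N (indices): 1, 2
  Positive values: 1.4
  Negative values: -3.38, -7.33
Step 2: mu+(X) = mu(P) = sum of positive atom values = 1.4
Step 3: mu-(X) = -mu(N) = sum of |negative atom values| = 10.71
Step 4: |mu|(X) = mu+(X) + mu-(X) = 1.4 + 10.71 = 12.11


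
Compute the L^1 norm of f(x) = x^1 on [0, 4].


Step 1: ||f||_1 = (integral_0^4 |x^1|^1 dx)^(1/1)
     = (integral_0^4 x^1 dx)^(1/1)
Step 2: integral_0^4 x^1 dx = [x^2/(2)] from 0 to 4 = 4^2/2
     = 16/2 = 8
Step 3: ||f||_1 = (8)^(1/1) = 8


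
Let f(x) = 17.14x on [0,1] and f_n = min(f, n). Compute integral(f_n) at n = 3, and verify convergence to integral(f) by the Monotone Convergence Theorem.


f(x) = 17.14x on [0,1]; f_n(x) = min(17.14x, n). At n = 3:
Step 1: f(x) reaches 3 at x = 3/17.14 = 0.175029
Step 2: integral(f_3) = integral(17.14x, 0, 0.175029) + integral(3, 0.175029, 1)
       = 17.14*0.175029^2/2 + 3*(1 - 0.175029)
       = 0.262544 + 2.474912
       = 2.737456
Step 3: As n -> infinity, f_n increases to f, so by MCT integral(f_n) -> integral(f) = 17.14/2 = 8.57.
Convergence: integral(f_3) = 2.737456 -> 8.57 as n -> infinity


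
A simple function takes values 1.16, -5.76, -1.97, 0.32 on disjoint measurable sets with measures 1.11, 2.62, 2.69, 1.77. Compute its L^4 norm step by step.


Step 1: Compute |f_i|^4 for each value:
  |1.16|^4 = 1.810639
  |-5.76|^4 = 1100.753142
  |-1.97|^4 = 15.061385
  |0.32|^4 = 0.010486
Step 2: Multiply by measures and sum:
  1.810639 * 1.11 = 2.00981
  1100.753142 * 2.62 = 2883.973231
  15.061385 * 2.69 = 40.515125
  0.010486 * 1.77 = 0.01856
Sum = 2.00981 + 2883.973231 + 40.515125 + 0.01856 = 2926.516726
Step 3: Take the p-th root:
||f||_4 = (2926.516726)^(1/4) = 7.355086


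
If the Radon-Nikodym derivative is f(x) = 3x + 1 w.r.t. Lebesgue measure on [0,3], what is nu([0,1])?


nu(A) = integral_A (dnu/dmu) dmu = integral_0^1 (3x + 1) dx
Step 1: Antiderivative F(x) = (3/2)x^2 + 1x
Step 2: F(1) = (3/2)*1^2 + 1*1 = 1.5 + 1 = 2.5
Step 3: F(0) = (3/2)*0^2 + 1*0 = 0.0 + 0 = 0.0
Step 4: nu([0,1]) = F(1) - F(0) = 2.5 - 0.0 = 2.5


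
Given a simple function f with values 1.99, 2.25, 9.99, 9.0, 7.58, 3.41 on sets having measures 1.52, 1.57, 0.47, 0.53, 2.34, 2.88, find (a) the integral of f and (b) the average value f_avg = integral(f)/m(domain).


Step 1: Integral = sum(value_i * measure_i)
= 1.99*1.52 + 2.25*1.57 + 9.99*0.47 + 9.0*0.53 + 7.58*2.34 + 3.41*2.88
= 3.0248 + 3.5325 + 4.6953 + 4.77 + 17.7372 + 9.8208
= 43.5806
Step 2: Total measure of domain = 1.52 + 1.57 + 0.47 + 0.53 + 2.34 + 2.88 = 9.31
Step 3: Average value = 43.5806 / 9.31 = 4.681053


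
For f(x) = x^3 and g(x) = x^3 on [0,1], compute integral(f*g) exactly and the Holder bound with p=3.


Step 1: Exact integral of f*g = integral(x^6, 0, 1) = 1/7
     = 0.142857
Step 2: Holder bound with p=3, q=1.5:
  ||f||_p = (integral x^9 dx)^(1/3) = (1/10)^(1/3) = 0.464159
  ||g||_q = (integral x^4.5 dx)^(1/1.5) = (1/5.5)^(1/1.5) = 0.320941
Step 3: Holder bound = ||f||_p * ||g||_q = 0.464159 * 0.320941 = 0.148968
Verification: 0.142857 <= 0.148968 (Holder holds)


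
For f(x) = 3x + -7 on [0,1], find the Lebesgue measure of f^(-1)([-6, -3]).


f^(-1)([-6, -3]) = {x : -6 <= 3x + -7 <= -3}
Solving: (-6 - -7)/3 <= x <= (-3 - -7)/3
= [0.333333, 1.333333]
Intersecting with [0,1]: [0.333333, 1]
Measure = 1 - 0.333333 = 0.666667


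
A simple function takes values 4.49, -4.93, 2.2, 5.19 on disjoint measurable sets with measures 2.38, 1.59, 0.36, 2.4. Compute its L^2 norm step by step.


Step 1: Compute |f_i|^2 for each value:
  |4.49|^2 = 20.1601
  |-4.93|^2 = 24.3049
  |2.2|^2 = 4.84
  |5.19|^2 = 26.9361
Step 2: Multiply by measures and sum:
  20.1601 * 2.38 = 47.981038
  24.3049 * 1.59 = 38.644791
  4.84 * 0.36 = 1.7424
  26.9361 * 2.4 = 64.64664
Sum = 47.981038 + 38.644791 + 1.7424 + 64.64664 = 153.014869
Step 3: Take the p-th root:
||f||_2 = (153.014869)^(1/2) = 12.369918


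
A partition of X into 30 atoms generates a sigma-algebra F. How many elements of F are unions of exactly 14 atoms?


Each element of F is a union of some subset of the 30 atoms.
Elements that are unions of exactly 14 atoms correspond to 14-element subsets of the 30 atoms.
Count = C(30, 14) = 30! / (14! * 16!) = 145422675.


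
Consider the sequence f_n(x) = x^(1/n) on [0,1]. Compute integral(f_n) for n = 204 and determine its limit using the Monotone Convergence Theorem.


At n = 204: f_204(x) = x^(1/204).
Step 1: integral(x^(1/204), 0, 1) = [x^(1/204+1) / (1/204+1)] from 0 to 1
     = 1 / (1/204 + 1) = 1 / ((204+1)/204) = 204/(204+1)
     = 204/205 = 0.995122
Step 2: As n -> infinity, f_n(x) = x^(1/n) -> 1 for x in (0,1], and f_n is increasing in n.
By MCT, lim_n integral(f_n) = integral(lim_n f_n) = integral(1, 0, 1) = 1.
Step 3: Verify convergence: 204/205 = 0.995122 -> 1


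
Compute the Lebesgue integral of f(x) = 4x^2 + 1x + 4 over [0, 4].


The Lebesgue integral of a Riemann-integrable function agrees with the Riemann integral.
Antiderivative F(x) = (4/3)x^3 + (1/2)x^2 + 4x
F(4) = (4/3)*4^3 + (1/2)*4^2 + 4*4
     = (4/3)*64 + (1/2)*16 + 4*4
     = 85.333333 + 8 + 16
     = 109.333333
F(0) = 0.0
Integral = F(4) - F(0) = 109.333333 - 0.0 = 109.333333


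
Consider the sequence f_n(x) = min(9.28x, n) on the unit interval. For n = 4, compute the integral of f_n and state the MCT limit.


f(x) = 9.28x on [0,1]; f_n(x) = min(9.28x, n). At n = 4:
Step 1: f(x) reaches 4 at x = 4/9.28 = 0.431034
Step 2: integral(f_4) = integral(9.28x, 0, 0.431034) + integral(4, 0.431034, 1)
       = 9.28*0.431034^2/2 + 4*(1 - 0.431034)
       = 0.862069 + 2.275862
       = 3.137931
Step 3: As n -> infinity, f_n increases to f, so by MCT integral(f_n) -> integral(f) = 9.28/2 = 4.64.
Convergence: integral(f_4) = 3.137931 -> 4.64 as n -> infinity


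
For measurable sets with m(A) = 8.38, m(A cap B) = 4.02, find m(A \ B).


m(A \ B) = m(A) - m(A n B)
= 8.38 - 4.02
= 4.36


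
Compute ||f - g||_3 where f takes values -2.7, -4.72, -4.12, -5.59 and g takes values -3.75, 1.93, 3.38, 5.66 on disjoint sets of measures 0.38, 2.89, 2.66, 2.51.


Step 1: Compute differences f_i - g_i:
  -2.7 - -3.75 = 1.05
  -4.72 - 1.93 = -6.65
  -4.12 - 3.38 = -7.5
  -5.59 - 5.66 = -11.25
Step 2: Compute |diff|^3 * measure for each set:
  |1.05|^3 * 0.38 = 1.157625 * 0.38 = 0.439897
  |-6.65|^3 * 2.89 = 294.079625 * 2.89 = 849.890116
  |-7.5|^3 * 2.66 = 421.875 * 2.66 = 1122.1875
  |-11.25|^3 * 2.51 = 1423.828125 * 2.51 = 3573.808594
Step 3: Sum = 5546.326107
Step 4: ||f-g||_3 = (5546.326107)^(1/3) = 17.701163


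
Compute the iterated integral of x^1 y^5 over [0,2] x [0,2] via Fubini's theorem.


By Fubini's theorem, the double integral factors as a product of single integrals:
Step 1: integral_0^2 x^1 dx = [x^2/2] from 0 to 2
     = 2^2/2 = 2
Step 2: integral_0^2 y^5 dy = [y^6/6] from 0 to 2
     = 2^6/6 = 10.666667
Step 3: Double integral = 2 * 10.666667 = 21.333333


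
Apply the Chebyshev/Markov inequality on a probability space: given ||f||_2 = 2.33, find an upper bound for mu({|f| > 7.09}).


Chebyshev/Markov inequality: mu(|f| > eps) <= (||f||_p / eps)^p
Step 1: ||f||_2 / eps = 2.33 / 7.09 = 0.328632
Step 2: Raise to power p = 2:
  (0.328632)^2 = 0.107999
Step 3: Therefore mu(|f| > 7.09) <= 0.107999


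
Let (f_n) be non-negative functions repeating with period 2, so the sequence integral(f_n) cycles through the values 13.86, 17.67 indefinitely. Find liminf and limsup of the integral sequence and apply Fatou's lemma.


The sequence (integral(f_n)) is periodic with period 2, repeating the values 13.86, 17.67 indefinitely.
Step 1: For a periodic sequence, every tail (a_m, a_(m+1), ...) contains all 2 period values infinitely often.
Step 2: Hence inf of every tail = min of the period values = min(13.86, 17.67) = 13.86.
        liminf_n integral(f_n) = sup over m of (inf of tail from m) = 13.86.
Step 3: Similarly sup of every tail = max of the period values = 17.67.
        limsup_n integral(f_n) = 17.67.
Step 4: Fatou's lemma: integral(liminf_n f_n) <= liminf_n integral(f_n) = 13.86.
        So the integral of the pointwise liminf is at most 13.86.


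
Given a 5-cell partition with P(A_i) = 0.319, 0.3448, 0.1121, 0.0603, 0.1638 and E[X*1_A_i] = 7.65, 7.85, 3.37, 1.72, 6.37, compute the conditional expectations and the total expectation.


For each cell A_i: E[X|A_i] = E[X*1_A_i] / P(A_i)
Step 1: E[X|A_1] = 7.65 / 0.319 = 23.981191
Step 2: E[X|A_2] = 7.85 / 0.3448 = 22.766821
Step 3: E[X|A_3] = 3.37 / 0.1121 = 30.062444
Step 4: E[X|A_4] = 1.72 / 0.0603 = 28.524046
Step 5: E[X|A_5] = 6.37 / 0.1638 = 38.888889
Verification: E[X] = sum E[X*1_A_i] = 7.65 + 7.85 + 3.37 + 1.72 + 6.37 = 26.96


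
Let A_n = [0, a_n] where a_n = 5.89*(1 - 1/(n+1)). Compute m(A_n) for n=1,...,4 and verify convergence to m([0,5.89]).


By continuity of measure from below: if A_n increases to A, then m(A_n) -> m(A).
Here A = [0, 5.89], so m(A) = 5.89
Step 1: a_1 = 5.89*(1 - 1/2) = 2.945, m(A_1) = 2.945
Step 2: a_2 = 5.89*(1 - 1/3) = 3.9267, m(A_2) = 3.9267
Step 3: a_3 = 5.89*(1 - 1/4) = 4.4175, m(A_3) = 4.4175
Step 4: a_4 = 5.89*(1 - 1/5) = 4.712, m(A_4) = 4.712
Limit: m(A_n) -> m([0,5.89]) = 5.89


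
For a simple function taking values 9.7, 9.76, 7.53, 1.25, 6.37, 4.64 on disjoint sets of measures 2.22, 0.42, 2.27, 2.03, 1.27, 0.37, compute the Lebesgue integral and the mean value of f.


Step 1: Integral = sum(value_i * measure_i)
= 9.7*2.22 + 9.76*0.42 + 7.53*2.27 + 1.25*2.03 + 6.37*1.27 + 4.64*0.37
= 21.534 + 4.0992 + 17.0931 + 2.5375 + 8.0899 + 1.7168
= 55.0705
Step 2: Total measure of domain = 2.22 + 0.42 + 2.27 + 2.03 + 1.27 + 0.37 = 8.58
Step 3: Average value = 55.0705 / 8.58 = 6.418473


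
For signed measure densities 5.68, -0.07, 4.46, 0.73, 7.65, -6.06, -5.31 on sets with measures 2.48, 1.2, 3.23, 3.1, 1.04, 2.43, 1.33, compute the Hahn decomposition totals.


Step 1: Compute signed measure on each set:
  Set 1: 5.68 * 2.48 = 14.0864
  Set 2: -0.07 * 1.2 = -0.084
  Set 3: 4.46 * 3.23 = 14.4058
  Set 4: 0.73 * 3.1 = 2.263
  Set 5: 7.65 * 1.04 = 7.956
  Set 6: -6.06 * 2.43 = -14.7258
  Set 7: -5.31 * 1.33 = -7.0623
Step 2: Total signed measure = (14.0864) + (-0.084) + (14.4058) + (2.263) + (7.956) + (-14.7258) + (-7.0623)
     = 16.8391
Step 3: Positive part mu+(X) = sum of positive contributions = 38.7112
Step 4: Negative part mu-(X) = |sum of negative contributions| = 21.8721


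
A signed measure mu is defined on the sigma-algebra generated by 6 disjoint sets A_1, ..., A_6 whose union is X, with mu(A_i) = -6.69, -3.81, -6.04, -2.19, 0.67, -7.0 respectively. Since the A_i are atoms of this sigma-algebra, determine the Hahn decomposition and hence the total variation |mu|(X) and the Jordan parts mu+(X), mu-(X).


Step 1: Every measurable set is a union of atoms (the cells / points), so a Hahn decomposition is
  obtained by grouping atoms by sign: P = union of atoms with mu > 0, N = union of the remaining atoms.
  Atoms in P (indices): 5;  atoms in N (indices): 1, 2, 3, 4, 6
  Positive values: 0.67
  Negative values: -6.69, -3.81, -6.04, -2.19, -7
Step 2: mu+(X) = mu(P) = sum of positive atom values = 0.67
Step 3: mu-(X) = -mu(N) = sum of |negative atom values| = 25.73
Step 4: |mu|(X) = mu+(X) + mu-(X) = 0.67 + 25.73 = 26.4


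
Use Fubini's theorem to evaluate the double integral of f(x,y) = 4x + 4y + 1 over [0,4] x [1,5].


By Fubini, integrate in x first, then y.
Step 1: Fix y, integrate over x in [0,4]:
  integral(4x + 4y + 1, x=0..4)
  = 4*(4^2 - 0^2)/2 + (4y + 1)*(4 - 0)
  = 32 + (4y + 1)*4
  = 32 + 16y + 4
  = 36 + 16y
Step 2: Integrate over y in [1,5]:
  integral(36 + 16y, y=1..5)
  = 36*4 + 16*(5^2 - 1^2)/2
  = 144 + 192
  = 336


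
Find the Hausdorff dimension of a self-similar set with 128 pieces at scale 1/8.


For a self-similar set with N copies scaled by 1/r:
dim_H = log(N)/log(r) = log(128)/log(8)
= 4.85203/2.079442
= 2.333333


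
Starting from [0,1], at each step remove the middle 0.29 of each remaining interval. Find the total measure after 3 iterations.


Step 1: At each step, fraction remaining = 1 - 0.29 = 0.71
Step 2: After 3 steps, measure = (0.71)^3
Step 3: Computing the power step by step:
  After step 1: 0.71
  After step 2: 0.5041
  After step 3: 0.357911
Result = 0.357911


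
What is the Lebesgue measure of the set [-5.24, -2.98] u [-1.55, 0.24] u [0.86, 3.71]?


For pairwise disjoint intervals, m(union) = sum of lengths.
= (-2.98 - -5.24) + (0.24 - -1.55) + (3.71 - 0.86)
= 2.26 + 1.79 + 2.85
= 6.9


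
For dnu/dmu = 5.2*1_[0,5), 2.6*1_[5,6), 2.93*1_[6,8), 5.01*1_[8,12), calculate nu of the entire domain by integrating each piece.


Integrate each piece of the Radon-Nikodym derivative:
Step 1: integral_0^5 5.2 dx = 5.2*(5-0) = 5.2*5 = 26
Step 2: integral_5^6 2.6 dx = 2.6*(6-5) = 2.6*1 = 2.6
Step 3: integral_6^8 2.93 dx = 2.93*(8-6) = 2.93*2 = 5.86
Step 4: integral_8^12 5.01 dx = 5.01*(12-8) = 5.01*4 = 20.04
Total: 26 + 2.6 + 5.86 + 20.04 = 54.5


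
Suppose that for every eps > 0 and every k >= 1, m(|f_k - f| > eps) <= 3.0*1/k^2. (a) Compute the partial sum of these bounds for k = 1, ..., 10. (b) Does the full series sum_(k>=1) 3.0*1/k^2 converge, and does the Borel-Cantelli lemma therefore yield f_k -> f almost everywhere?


Step 1: List the terms 3.0*1/k^2 for k = 1 to 10:
  k=1: 3
  k=2: 0.75
  k=3: 0.333333
  k=4: 0.1875
  k=5: 0.12
  k=6: 0.083333
  k=7: 0.061224
  k=8: 0.046875
  k=9: 0.037037
  k=10: 0.03
Step 2: Partial sum = 3 + 0.75 + 0.333333 + 0.1875 + 0.12 + 0.083333 + 0.061224 + 0.046875 + 0.037037 + 0.03
     = 4.649303
Step 3: The full series sum_(k>=1) 3.0*1/k^2 converges (p-series with p = 2 > 1; a constant multiple of a convergent series converges).
Step 4: Fix eps > 0. Since sum_k m(|f_k - f| > eps) < infinity, the Borel-Cantelli lemma gives
        m(limsup_k {|f_k - f| > eps}) = 0, i.e. for a.e. x, |f_k(x) - f(x)| <= eps for all large k.
        Applying this with eps = 1/j for j = 1, 2, ... and intersecting the countably many full-measure sets,
        for a.e. x we get limsup_k |f_k(x) - f(x)| <= 1/j for every j, hence f_k -> f almost everywhere.
Conclusion: series converges; Borel-Cantelli yields f_k -> f a.e.


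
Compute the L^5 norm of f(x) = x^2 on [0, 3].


Step 1: ||f||_5 = (integral_0^3 |x^2|^5 dx)^(1/5)
     = (integral_0^3 x^10 dx)^(1/5)
Step 2: integral_0^3 x^10 dx = [x^11/(11)] from 0 to 3 = 3^11/11
     = 177147/11 = 16104.272727
Step 3: ||f||_5 = (16104.272727)^(1/5) = 6.940459


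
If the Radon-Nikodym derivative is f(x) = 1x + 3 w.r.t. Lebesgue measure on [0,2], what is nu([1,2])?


nu(A) = integral_A (dnu/dmu) dmu = integral_1^2 (1x + 3) dx
Step 1: Antiderivative F(x) = (1/2)x^2 + 3x
Step 2: F(2) = (1/2)*2^2 + 3*2 = 2 + 6 = 8
Step 3: F(1) = (1/2)*1^2 + 3*1 = 0.5 + 3 = 3.5
Step 4: nu([1,2]) = F(2) - F(1) = 8 - 3.5 = 4.5


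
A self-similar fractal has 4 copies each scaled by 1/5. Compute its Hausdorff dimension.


For a self-similar set with N copies scaled by 1/r:
dim_H = log(N)/log(r) = log(4)/log(5)
= 1.386294/1.609438
= 0.861353


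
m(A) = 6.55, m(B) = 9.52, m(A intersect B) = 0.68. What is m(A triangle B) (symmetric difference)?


m(A Delta B) = m(A) + m(B) - 2*m(A n B)
= 6.55 + 9.52 - 2*0.68
= 6.55 + 9.52 - 1.36
= 14.71


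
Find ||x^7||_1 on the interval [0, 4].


Step 1: ||f||_1 = (integral_0^4 |x^7|^1 dx)^(1/1)
     = (integral_0^4 x^7 dx)^(1/1)
Step 2: integral_0^4 x^7 dx = [x^8/(8)] from 0 to 4 = 4^8/8
     = 65536/8 = 8192
Step 3: ||f||_1 = (8192)^(1/1) = 8192


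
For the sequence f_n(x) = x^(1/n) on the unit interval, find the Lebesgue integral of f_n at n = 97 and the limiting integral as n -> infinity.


At n = 97: f_97(x) = x^(1/97).
Step 1: integral(x^(1/97), 0, 1) = [x^(1/97+1) / (1/97+1)] from 0 to 1
     = 1 / (1/97 + 1) = 1 / ((97+1)/97) = 97/(97+1)
     = 97/98 = 0.989796
Step 2: As n -> infinity, f_n(x) = x^(1/n) -> 1 for x in (0,1], and f_n is increasing in n.
By MCT, lim_n integral(f_n) = integral(lim_n f_n) = integral(1, 0, 1) = 1.
Step 3: Verify convergence: 97/98 = 0.989796 -> 1


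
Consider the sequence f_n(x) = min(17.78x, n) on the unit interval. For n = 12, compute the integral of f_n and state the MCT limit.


f(x) = 17.78x on [0,1]; f_n(x) = min(17.78x, n). At n = 12:
Step 1: f(x) reaches 12 at x = 12/17.78 = 0.674916
Step 2: integral(f_12) = integral(17.78x, 0, 0.674916) + integral(12, 0.674916, 1)
       = 17.78*0.674916^2/2 + 12*(1 - 0.674916)
       = 4.049494 + 3.901012
       = 7.950506
Step 3: As n -> infinity, f_n increases to f, so by MCT integral(f_n) -> integral(f) = 17.78/2 = 8.89.
Convergence: integral(f_12) = 7.950506 -> 8.89 as n -> infinity


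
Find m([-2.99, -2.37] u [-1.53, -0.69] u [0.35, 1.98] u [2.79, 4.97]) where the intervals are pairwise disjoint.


For pairwise disjoint intervals, m(union) = sum of lengths.
= (-2.37 - -2.99) + (-0.69 - -1.53) + (1.98 - 0.35) + (4.97 - 2.79)
= 0.62 + 0.84 + 1.63 + 2.18
= 5.27


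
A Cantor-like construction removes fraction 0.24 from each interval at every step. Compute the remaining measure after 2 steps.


Step 1: At each step, fraction remaining = 1 - 0.24 = 0.76
Step 2: After 2 steps, measure = (0.76)^2
Step 3: Computing the power step by step:
  After step 1: 0.76
  After step 2: 0.5776
Result = 0.5776


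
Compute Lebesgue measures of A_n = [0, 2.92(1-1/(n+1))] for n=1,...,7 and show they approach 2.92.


By continuity of measure from below: if A_n increases to A, then m(A_n) -> m(A).
Here A = [0, 2.92], so m(A) = 2.92
Step 1: a_1 = 2.92*(1 - 1/2) = 1.46, m(A_1) = 1.46
Step 2: a_2 = 2.92*(1 - 1/3) = 1.9467, m(A_2) = 1.9467
Step 3: a_3 = 2.92*(1 - 1/4) = 2.19, m(A_3) = 2.19
Step 4: a_4 = 2.92*(1 - 1/5) = 2.336, m(A_4) = 2.336
Step 5: a_5 = 2.92*(1 - 1/6) = 2.4333, m(A_5) = 2.4333
Step 6: a_6 = 2.92*(1 - 1/7) = 2.5029, m(A_6) = 2.5029
Step 7: a_7 = 2.92*(1 - 1/8) = 2.555, m(A_7) = 2.555
Limit: m(A_n) -> m([0,2.92]) = 2.92


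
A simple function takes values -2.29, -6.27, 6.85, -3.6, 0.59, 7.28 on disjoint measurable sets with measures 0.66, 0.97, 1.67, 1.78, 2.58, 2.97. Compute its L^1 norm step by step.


Step 1: Compute |f_i|^1 for each value:
  |-2.29|^1 = 2.29
  |-6.27|^1 = 6.27
  |6.85|^1 = 6.85
  |-3.6|^1 = 3.6
  |0.59|^1 = 0.59
  |7.28|^1 = 7.28
Step 2: Multiply by measures and sum:
  2.29 * 0.66 = 1.5114
  6.27 * 0.97 = 6.0819
  6.85 * 1.67 = 11.4395
  3.6 * 1.78 = 6.408
  0.59 * 2.58 = 1.5222
  7.28 * 2.97 = 21.6216
Sum = 1.5114 + 6.0819 + 11.4395 + 6.408 + 1.5222 + 21.6216 = 48.5846
Step 3: Take the p-th root:
||f||_1 = (48.5846)^(1/1) = 48.5846


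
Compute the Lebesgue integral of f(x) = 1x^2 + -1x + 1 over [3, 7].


The Lebesgue integral of a Riemann-integrable function agrees with the Riemann integral.
Antiderivative F(x) = (1/3)x^3 + (-1/2)x^2 + 1x
F(7) = (1/3)*7^3 + (-1/2)*7^2 + 1*7
     = (1/3)*343 + (-1/2)*49 + 1*7
     = 114.333333 + -24.5 + 7
     = 96.833333
F(3) = 7.5
Integral = F(7) - F(3) = 96.833333 - 7.5 = 89.333333


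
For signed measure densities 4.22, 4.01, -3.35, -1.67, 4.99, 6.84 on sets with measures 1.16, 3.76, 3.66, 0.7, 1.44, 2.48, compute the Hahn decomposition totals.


Step 1: Compute signed measure on each set:
  Set 1: 4.22 * 1.16 = 4.8952
  Set 2: 4.01 * 3.76 = 15.0776
  Set 3: -3.35 * 3.66 = -12.261
  Set 4: -1.67 * 0.7 = -1.169
  Set 5: 4.99 * 1.44 = 7.1856
  Set 6: 6.84 * 2.48 = 16.9632
Step 2: Total signed measure = (4.8952) + (15.0776) + (-12.261) + (-1.169) + (7.1856) + (16.9632)
     = 30.6916
Step 3: Positive part mu+(X) = sum of positive contributions = 44.1216
Step 4: Negative part mu-(X) = |sum of negative contributions| = 13.43


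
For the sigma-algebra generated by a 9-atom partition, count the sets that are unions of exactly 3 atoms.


Each element of F is a union of some subset of the 9 atoms.
Elements that are unions of exactly 3 atoms correspond to 3-element subsets of the 9 atoms.
Count = C(9, 3) = 9! / (3! * 6!) = 84.


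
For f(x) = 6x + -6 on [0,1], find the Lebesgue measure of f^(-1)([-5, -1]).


f^(-1)([-5, -1]) = {x : -5 <= 6x + -6 <= -1}
Solving: (-5 - -6)/6 <= x <= (-1 - -6)/6
= [0.166667, 0.833333]
Intersecting with [0,1]: [0.166667, 0.833333]
Measure = 0.833333 - 0.166667 = 0.666667


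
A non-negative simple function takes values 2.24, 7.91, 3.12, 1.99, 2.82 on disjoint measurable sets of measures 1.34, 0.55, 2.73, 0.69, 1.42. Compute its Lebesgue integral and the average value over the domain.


Step 1: Integral = sum(value_i * measure_i)
= 2.24*1.34 + 7.91*0.55 + 3.12*2.73 + 1.99*0.69 + 2.82*1.42
= 3.0016 + 4.3505 + 8.5176 + 1.3731 + 4.0044
= 21.2472
Step 2: Total measure of domain = 1.34 + 0.55 + 2.73 + 0.69 + 1.42 = 6.73
Step 3: Average value = 21.2472 / 6.73 = 3.157088


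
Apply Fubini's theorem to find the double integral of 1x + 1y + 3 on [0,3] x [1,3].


By Fubini, integrate in x first, then y.
Step 1: Fix y, integrate over x in [0,3]:
  integral(1x + 1y + 3, x=0..3)
  = 1*(3^2 - 0^2)/2 + (1y + 3)*(3 - 0)
  = 4.5 + (1y + 3)*3
  = 4.5 + 3y + 9
  = 13.5 + 3y
Step 2: Integrate over y in [1,3]:
  integral(13.5 + 3y, y=1..3)
  = 13.5*2 + 3*(3^2 - 1^2)/2
  = 27 + 12
  = 39


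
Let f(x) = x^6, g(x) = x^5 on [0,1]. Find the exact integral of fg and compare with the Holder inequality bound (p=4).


Step 1: Exact integral of f*g = integral(x^11, 0, 1) = 1/12
     = 0.083333
Step 2: Holder bound with p=4, q=1.333333:
  ||f||_p = (integral x^24 dx)^(1/4) = (1/25)^(1/4) = 0.447214
  ||g||_q = (integral x^6.666667 dx)^(1/1.333333) = (1/7.666667)^(1/1.333333) = 0.217043
Step 3: Holder bound = ||f||_p * ||g||_q = 0.447214 * 0.217043 = 0.097064
Verification: 0.083333 <= 0.097064 (Holder holds)


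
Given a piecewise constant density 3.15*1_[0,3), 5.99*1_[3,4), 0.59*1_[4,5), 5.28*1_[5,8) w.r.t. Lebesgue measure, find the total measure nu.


Integrate each piece of the Radon-Nikodym derivative:
Step 1: integral_0^3 3.15 dx = 3.15*(3-0) = 3.15*3 = 9.45
Step 2: integral_3^4 5.99 dx = 5.99*(4-3) = 5.99*1 = 5.99
Step 3: integral_4^5 0.59 dx = 0.59*(5-4) = 0.59*1 = 0.59
Step 4: integral_5^8 5.28 dx = 5.28*(8-5) = 5.28*3 = 15.84
Total: 9.45 + 5.99 + 0.59 + 15.84 = 31.87


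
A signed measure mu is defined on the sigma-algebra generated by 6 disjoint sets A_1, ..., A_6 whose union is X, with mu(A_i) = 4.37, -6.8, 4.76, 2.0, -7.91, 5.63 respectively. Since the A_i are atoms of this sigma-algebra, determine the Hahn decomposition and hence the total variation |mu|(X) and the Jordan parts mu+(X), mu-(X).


Step 1: Every measurable set is a union of atoms (the cells / points), so a Hahn decomposition is
  obtained by grouping atoms by sign: P = union of atoms with mu > 0, N = union of the remaining atoms.
  Atoms in P (indices): 1, 3, 4, 6;  atoms in N (indices): 2, 5
  Positive values: 4.37, 4.76, 2, 5.63
  Negative values: -6.8, -7.91
Step 2: mu+(X) = mu(P) = sum of positive atom values = 16.76
Step 3: mu-(X) = -mu(N) = sum of |negative atom values| = 14.71
Step 4: |mu|(X) = mu+(X) + mu-(X) = 16.76 + 14.71 = 31.47


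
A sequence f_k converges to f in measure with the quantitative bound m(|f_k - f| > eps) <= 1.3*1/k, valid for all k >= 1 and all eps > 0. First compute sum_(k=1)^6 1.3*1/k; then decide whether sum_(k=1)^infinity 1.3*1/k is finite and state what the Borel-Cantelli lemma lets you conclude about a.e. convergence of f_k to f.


Step 1: List the terms 1.3*1/k for k = 1 to 6:
  k=1: 1.3
  k=2: 0.65
  k=3: 0.433333
  k=4: 0.325
  k=5: 0.26
  k=6: 0.216667
Step 2: Partial sum = 1.3 + 0.65 + 0.433333 + 0.325 + 0.26 + 0.216667
     = 3.185
Step 3: The full series sum_(k>=1) 1.3*1/k diverges (harmonic series, p = 1; a nonzero constant multiple of a divergent series diverges).
Step 4: The (first) Borel-Cantelli lemma requires a summable sequence of measures, so it does not apply here;
        from this bound alone no conclusion about a.e. convergence can be drawn (convergence in measure still
        gives an a.e.-convergent subsequence, but not a.e. convergence of the whole sequence).
Conclusion: series diverges; Borel-Cantelli is inconclusive about a.e. convergence of f_k.


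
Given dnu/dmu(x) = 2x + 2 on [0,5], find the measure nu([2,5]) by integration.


nu(A) = integral_A (dnu/dmu) dmu = integral_2^5 (2x + 2) dx
Step 1: Antiderivative F(x) = (2/2)x^2 + 2x
Step 2: F(5) = (2/2)*5^2 + 2*5 = 25 + 10 = 35
Step 3: F(2) = (2/2)*2^2 + 2*2 = 4 + 4 = 8
Step 4: nu([2,5]) = F(5) - F(2) = 35 - 8 = 27


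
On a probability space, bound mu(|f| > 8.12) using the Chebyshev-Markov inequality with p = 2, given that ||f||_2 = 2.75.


Chebyshev/Markov inequality: mu(|f| > eps) <= (||f||_p / eps)^p
Step 1: ||f||_2 / eps = 2.75 / 8.12 = 0.33867
Step 2: Raise to power p = 2:
  (0.33867)^2 = 0.114697
Step 3: Therefore mu(|f| > 8.12) <= 0.114697


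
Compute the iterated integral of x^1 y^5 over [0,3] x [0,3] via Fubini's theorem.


By Fubini's theorem, the double integral factors as a product of single integrals:
Step 1: integral_0^3 x^1 dx = [x^2/2] from 0 to 3
     = 3^2/2 = 4.5
Step 2: integral_0^3 y^5 dy = [y^6/6] from 0 to 3
     = 3^6/6 = 121.5
Step 3: Double integral = 4.5 * 121.5 = 546.75


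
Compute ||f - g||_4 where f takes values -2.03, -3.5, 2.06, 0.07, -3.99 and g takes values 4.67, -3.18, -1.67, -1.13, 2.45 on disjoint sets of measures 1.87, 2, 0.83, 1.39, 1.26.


Step 1: Compute differences f_i - g_i:
  -2.03 - 4.67 = -6.7
  -3.5 - -3.18 = -0.32
  2.06 - -1.67 = 3.73
  0.07 - -1.13 = 1.2
  -3.99 - 2.45 = -6.44
Step 2: Compute |diff|^4 * measure for each set:
  |-6.7|^4 * 1.87 = 2015.1121 * 1.87 = 3768.259627
  |-0.32|^4 * 2 = 0.010486 * 2 = 0.020972
  |3.73|^4 * 0.83 = 193.568786 * 0.83 = 160.662093
  |1.2|^4 * 1.39 = 2.0736 * 1.39 = 2.882304
  |-6.44|^4 * 1.26 = 1720.059497 * 1.26 = 2167.274966
Step 3: Sum = 6099.099961
Step 4: ||f-g||_4 = (6099.099961)^(1/4) = 8.837236


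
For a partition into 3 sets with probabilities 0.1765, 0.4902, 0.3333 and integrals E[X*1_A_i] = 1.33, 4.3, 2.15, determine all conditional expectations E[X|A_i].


For each cell A_i: E[X|A_i] = E[X*1_A_i] / P(A_i)
Step 1: E[X|A_1] = 1.33 / 0.1765 = 7.535411
Step 2: E[X|A_2] = 4.3 / 0.4902 = 8.77193
Step 3: E[X|A_3] = 2.15 / 0.3333 = 6.450645
Verification: E[X] = sum E[X*1_A_i] = 1.33 + 4.3 + 2.15 = 7.78


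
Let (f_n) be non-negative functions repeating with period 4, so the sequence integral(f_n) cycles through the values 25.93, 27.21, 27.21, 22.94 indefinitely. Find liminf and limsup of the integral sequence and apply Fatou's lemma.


The sequence (integral(f_n)) is periodic with period 4, repeating the values 25.93, 27.21, 27.21, 22.94 indefinitely.
Step 1: For a periodic sequence, every tail (a_m, a_(m+1), ...) contains all 4 period values infinitely often.
Step 2: Hence inf of every tail = min of the period values = min(25.93, 27.21, 27.21, 22.94) = 22.94.
        liminf_n integral(f_n) = sup over m of (inf of tail from m) = 22.94.
Step 3: Similarly sup of every tail = max of the period values = 27.21.
        limsup_n integral(f_n) = 27.21.
Step 4: Fatou's lemma: integral(liminf_n f_n) <= liminf_n integral(f_n) = 22.94.
        So the integral of the pointwise liminf is at most 22.94.


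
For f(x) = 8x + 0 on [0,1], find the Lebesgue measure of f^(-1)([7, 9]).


f^(-1)([7, 9]) = {x : 7 <= 8x + 0 <= 9}
Solving: (7 - 0)/8 <= x <= (9 - 0)/8
= [0.875, 1.125]
Intersecting with [0,1]: [0.875, 1]
Measure = 1 - 0.875 = 0.125


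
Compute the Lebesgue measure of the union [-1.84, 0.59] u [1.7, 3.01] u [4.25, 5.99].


For pairwise disjoint intervals, m(union) = sum of lengths.
= (0.59 - -1.84) + (3.01 - 1.7) + (5.99 - 4.25)
= 2.43 + 1.31 + 1.74
= 5.48


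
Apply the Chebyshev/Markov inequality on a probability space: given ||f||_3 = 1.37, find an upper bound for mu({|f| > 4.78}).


Chebyshev/Markov inequality: mu(|f| > eps) <= (||f||_p / eps)^p
Step 1: ||f||_3 / eps = 1.37 / 4.78 = 0.286611
Step 2: Raise to power p = 3:
  (0.286611)^3 = 0.023544
Step 3: Therefore mu(|f| > 4.78) <= 0.023544


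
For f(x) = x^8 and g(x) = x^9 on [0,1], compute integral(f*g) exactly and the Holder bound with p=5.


Step 1: Exact integral of f*g = integral(x^17, 0, 1) = 1/18
     = 0.055556
Step 2: Holder bound with p=5, q=1.25:
  ||f||_p = (integral x^40 dx)^(1/5) = (1/41)^(1/5) = 0.475821
  ||g||_q = (integral x^11.25 dx)^(1/1.25) = (1/12.25)^(1/1.25) = 0.134738
Step 3: Holder bound = ||f||_p * ||g||_q = 0.475821 * 0.134738 = 0.064111
Verification: 0.055556 <= 0.064111 (Holder holds)


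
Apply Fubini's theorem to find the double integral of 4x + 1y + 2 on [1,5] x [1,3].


By Fubini, integrate in x first, then y.
Step 1: Fix y, integrate over x in [1,5]:
  integral(4x + 1y + 2, x=1..5)
  = 4*(5^2 - 1^2)/2 + (1y + 2)*(5 - 1)
  = 48 + (1y + 2)*4
  = 48 + 4y + 8
  = 56 + 4y
Step 2: Integrate over y in [1,3]:
  integral(56 + 4y, y=1..3)
  = 56*2 + 4*(3^2 - 1^2)/2
  = 112 + 16
  = 128


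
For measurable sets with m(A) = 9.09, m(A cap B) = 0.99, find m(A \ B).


m(A \ B) = m(A) - m(A n B)
= 9.09 - 0.99
= 8.1


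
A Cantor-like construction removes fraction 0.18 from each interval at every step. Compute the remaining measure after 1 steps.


Step 1: At each step, fraction remaining = 1 - 0.18 = 0.82
Step 2: After 1 steps, measure = (0.82)^1
Step 3: Computing the power step by step:
  After step 1: 0.82
Result = 0.82


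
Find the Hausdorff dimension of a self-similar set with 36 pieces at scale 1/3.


For a self-similar set with N copies scaled by 1/r:
dim_H = log(N)/log(r) = log(36)/log(3)
= 3.583519/1.098612
= 3.26186


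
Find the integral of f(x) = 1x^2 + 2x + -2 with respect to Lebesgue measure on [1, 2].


The Lebesgue integral of a Riemann-integrable function agrees with the Riemann integral.
Antiderivative F(x) = (1/3)x^3 + (2/2)x^2 + -2x
F(2) = (1/3)*2^3 + (2/2)*2^2 + -2*2
     = (1/3)*8 + (2/2)*4 + -2*2
     = 2.666667 + 4 + -4
     = 2.666667
F(1) = -0.666667
Integral = F(2) - F(1) = 2.666667 - -0.666667 = 3.333333


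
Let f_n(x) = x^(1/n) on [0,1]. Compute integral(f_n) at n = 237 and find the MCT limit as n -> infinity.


At n = 237: f_237(x) = x^(1/237).
Step 1: integral(x^(1/237), 0, 1) = [x^(1/237+1) / (1/237+1)] from 0 to 1
     = 1 / (1/237 + 1) = 1 / ((237+1)/237) = 237/(237+1)
     = 237/238 = 0.995798
Step 2: As n -> infinity, f_n(x) = x^(1/n) -> 1 for x in (0,1], and f_n is increasing in n.
By MCT, lim_n integral(f_n) = integral(lim_n f_n) = integral(1, 0, 1) = 1.
Step 3: Verify convergence: 237/238 = 0.995798 -> 1


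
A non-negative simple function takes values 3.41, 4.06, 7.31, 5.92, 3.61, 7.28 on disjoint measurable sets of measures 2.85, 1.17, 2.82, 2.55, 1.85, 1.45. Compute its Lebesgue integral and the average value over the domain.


Step 1: Integral = sum(value_i * measure_i)
= 3.41*2.85 + 4.06*1.17 + 7.31*2.82 + 5.92*2.55 + 3.61*1.85 + 7.28*1.45
= 9.7185 + 4.7502 + 20.6142 + 15.096 + 6.6785 + 10.556
= 67.4134
Step 2: Total measure of domain = 2.85 + 1.17 + 2.82 + 2.55 + 1.85 + 1.45 = 12.69
Step 3: Average value = 67.4134 / 12.69 = 5.312325


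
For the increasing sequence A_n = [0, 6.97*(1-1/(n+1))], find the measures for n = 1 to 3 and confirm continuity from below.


By continuity of measure from below: if A_n increases to A, then m(A_n) -> m(A).
Here A = [0, 6.97], so m(A) = 6.97
Step 1: a_1 = 6.97*(1 - 1/2) = 3.485, m(A_1) = 3.485
Step 2: a_2 = 6.97*(1 - 1/3) = 4.6467, m(A_2) = 4.6467
Step 3: a_3 = 6.97*(1 - 1/4) = 5.2275, m(A_3) = 5.2275
Limit: m(A_n) -> m([0,6.97]) = 6.97


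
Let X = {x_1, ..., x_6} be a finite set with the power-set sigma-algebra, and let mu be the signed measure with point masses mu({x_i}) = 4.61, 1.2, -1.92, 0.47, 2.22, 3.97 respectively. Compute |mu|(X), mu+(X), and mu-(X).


Step 1: Every measurable set is a union of atoms (the cells / points), so a Hahn decomposition is
  obtained by grouping atoms by sign: P = union of atoms with mu > 0, N = union of the remaining atoms.
  Atoms in P (indices): 1, 2, 4, 5, 6;  atoms in N (indices): 3
  Positive values: 4.61, 1.2, 0.47, 2.22, 3.97
  Negative values: -1.92
Step 2: mu+(X) = mu(P) = sum of positive atom values = 12.47
Step 3: mu-(X) = -mu(N) = sum of |negative atom values| = 1.92
Step 4: |mu|(X) = mu+(X) + mu-(X) = 12.47 + 1.92 = 14.39


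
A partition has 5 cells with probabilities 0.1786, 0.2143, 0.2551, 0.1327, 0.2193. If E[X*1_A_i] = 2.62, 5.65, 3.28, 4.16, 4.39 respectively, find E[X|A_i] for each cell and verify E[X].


For each cell A_i: E[X|A_i] = E[X*1_A_i] / P(A_i)
Step 1: E[X|A_1] = 2.62 / 0.1786 = 14.669653
Step 2: E[X|A_2] = 5.65 / 0.2143 = 26.364909
Step 3: E[X|A_3] = 3.28 / 0.2551 = 12.857703
Step 4: E[X|A_4] = 4.16 / 0.1327 = 31.348907
Step 5: E[X|A_5] = 4.39 / 0.2193 = 20.01824
Verification: E[X] = sum E[X*1_A_i] = 2.62 + 5.65 + 3.28 + 4.16 + 4.39 = 20.1


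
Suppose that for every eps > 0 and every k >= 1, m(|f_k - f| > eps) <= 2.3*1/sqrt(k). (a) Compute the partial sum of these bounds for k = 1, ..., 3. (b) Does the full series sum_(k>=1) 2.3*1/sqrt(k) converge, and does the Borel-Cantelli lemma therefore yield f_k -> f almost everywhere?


Step 1: List the terms 2.3*1/sqrt(k) for k = 1 to 3:
  k=1: 2.3
  k=2: 1.626346
  k=3: 1.327906
Step 2: Partial sum = 2.3 + 1.626346 + 1.327906
     = 5.254251
Step 3: The full series sum_(k>=1) 2.3*1/sqrt(k) diverges (p-series with p = 1/2 <= 1; a nonzero constant multiple of a divergent series diverges).
Step 4: The (first) Borel-Cantelli lemma requires a summable sequence of measures, so it does not apply here;
        from this bound alone no conclusion about a.e. convergence can be drawn (convergence in measure still
        gives an a.e.-convergent subsequence, but not a.e. convergence of the whole sequence).
Conclusion: series diverges; Borel-Cantelli is inconclusive about a.e. convergence of f_k.


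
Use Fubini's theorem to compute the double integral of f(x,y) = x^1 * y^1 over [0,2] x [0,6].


By Fubini's theorem, the double integral factors as a product of single integrals:
Step 1: integral_0^2 x^1 dx = [x^2/2] from 0 to 2
     = 2^2/2 = 2
Step 2: integral_0^6 y^1 dy = [y^2/2] from 0 to 6
     = 6^2/2 = 18
Step 3: Double integral = 2 * 18 = 36


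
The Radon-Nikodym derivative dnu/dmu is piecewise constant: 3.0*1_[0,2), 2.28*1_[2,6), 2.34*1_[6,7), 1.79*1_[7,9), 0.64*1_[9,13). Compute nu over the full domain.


Integrate each piece of the Radon-Nikodym derivative:
Step 1: integral_0^2 3.0 dx = 3.0*(2-0) = 3.0*2 = 6
Step 2: integral_2^6 2.28 dx = 2.28*(6-2) = 2.28*4 = 9.12
Step 3: integral_6^7 2.34 dx = 2.34*(7-6) = 2.34*1 = 2.34
Step 4: integral_7^9 1.79 dx = 1.79*(9-7) = 1.79*2 = 3.58
Step 5: integral_9^13 0.64 dx = 0.64*(13-9) = 0.64*4 = 2.56
Total: 6 + 9.12 + 2.34 + 3.58 + 2.56 = 23.6


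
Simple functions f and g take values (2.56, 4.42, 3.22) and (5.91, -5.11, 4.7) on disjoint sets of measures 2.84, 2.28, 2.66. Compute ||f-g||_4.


Step 1: Compute differences f_i - g_i:
  2.56 - 5.91 = -3.35
  4.42 - -5.11 = 9.53
  3.22 - 4.7 = -1.48
Step 2: Compute |diff|^4 * measure for each set:
  |-3.35|^4 * 2.84 = 125.944506 * 2.84 = 357.682398
  |9.53|^4 * 2.28 = 8248.435877 * 2.28 = 18806.433799
  |-1.48|^4 * 2.66 = 4.797852 * 2.66 = 12.762287
Step 3: Sum = 19176.878484
Step 4: ||f-g||_4 = (19176.878484)^(1/4) = 11.767778


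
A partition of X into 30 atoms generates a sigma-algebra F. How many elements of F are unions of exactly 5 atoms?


Each element of F is a union of some subset of the 30 atoms.
Elements that are unions of exactly 5 atoms correspond to 5-element subsets of the 30 atoms.
Count = C(30, 5) = 30! / (5! * 25!) = 142506.


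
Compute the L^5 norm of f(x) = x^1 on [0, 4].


Step 1: ||f||_5 = (integral_0^4 |x^1|^5 dx)^(1/5)
     = (integral_0^4 x^5 dx)^(1/5)
Step 2: integral_0^4 x^5 dx = [x^6/(6)] from 0 to 4 = 4^6/6
     = 4096/6 = 682.666667
Step 3: ||f||_5 = (682.666667)^(1/5) = 3.688432


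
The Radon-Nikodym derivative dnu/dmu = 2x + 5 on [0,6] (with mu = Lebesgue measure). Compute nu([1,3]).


nu(A) = integral_A (dnu/dmu) dmu = integral_1^3 (2x + 5) dx
Step 1: Antiderivative F(x) = (2/2)x^2 + 5x
Step 2: F(3) = (2/2)*3^2 + 5*3 = 9 + 15 = 24
Step 3: F(1) = (2/2)*1^2 + 5*1 = 1 + 5 = 6
Step 4: nu([1,3]) = F(3) - F(1) = 24 - 6 = 18
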